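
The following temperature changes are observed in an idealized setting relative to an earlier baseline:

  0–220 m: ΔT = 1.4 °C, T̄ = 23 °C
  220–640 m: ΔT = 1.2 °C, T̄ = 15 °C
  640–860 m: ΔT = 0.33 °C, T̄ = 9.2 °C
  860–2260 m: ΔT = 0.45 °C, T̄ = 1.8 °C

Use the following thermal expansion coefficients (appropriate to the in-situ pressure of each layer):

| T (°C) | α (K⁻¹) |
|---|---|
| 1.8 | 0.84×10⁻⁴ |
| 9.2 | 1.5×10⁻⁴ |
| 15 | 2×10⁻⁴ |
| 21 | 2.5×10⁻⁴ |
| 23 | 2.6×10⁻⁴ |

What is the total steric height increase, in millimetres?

Layer 1 at 23 °C → α = 2.6×10⁻⁴ K⁻¹
Layer 2 at 15 °C → α = 2×10⁻⁴ K⁻¹
Layer 3 at 9.2 °C → α = 1.5×10⁻⁴ K⁻¹
Layer 4 at 1.8 °C → α = 0.84×10⁻⁴ K⁻¹
0–220 m: 1.4 × 220 × 2.6×10⁻⁴ = 0.08008 m
220–640 m: 1.2 × 420 × 2×10⁻⁴ = 0.10080 m
640–860 m: 220 × 0.33 × 1.5×10⁻⁴ = 0.01089 m
860–2260 m: 0.45 × 1400 × 0.84×10⁻⁴ = 0.05292 m
Δh = 0.08008 + 0.10080 + 0.01089 + 0.05292 = 0.24469 m

245 mm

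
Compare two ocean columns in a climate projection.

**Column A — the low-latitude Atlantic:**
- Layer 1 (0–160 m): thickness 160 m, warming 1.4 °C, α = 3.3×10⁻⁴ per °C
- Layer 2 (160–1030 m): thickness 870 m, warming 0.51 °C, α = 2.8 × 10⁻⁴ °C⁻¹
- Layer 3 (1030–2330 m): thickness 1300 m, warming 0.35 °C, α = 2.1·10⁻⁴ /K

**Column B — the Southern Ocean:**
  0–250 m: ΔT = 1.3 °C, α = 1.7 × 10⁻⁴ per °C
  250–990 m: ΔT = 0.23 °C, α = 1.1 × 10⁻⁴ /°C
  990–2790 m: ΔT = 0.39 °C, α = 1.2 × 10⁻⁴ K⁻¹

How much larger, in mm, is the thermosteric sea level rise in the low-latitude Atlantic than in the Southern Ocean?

140 mm larger

A 1.4 × 160 × 3.3×10⁻⁴ = 0.07392 m
A Layer 2: 2.8×10⁻⁴ × 870 × 0.51 = 0.124236 m
A 1030–2330 m: 0.35 × 2.1×10⁻⁴ × 1300 = 0.09555 m
A total: 0.293706 m
B 0–250 m: 1.3 × 1.7×10⁻⁴ × 250 = 0.05525 m
B 250–990 m: 740 × 1.1×10⁻⁴ × 0.23 = 0.018722 m
B 1.2×10⁻⁴ × 1800 × 0.39 = 0.08424 m
B total: 0.158212 m
Difference: 0.293706 − 0.158212 = 0.135494 m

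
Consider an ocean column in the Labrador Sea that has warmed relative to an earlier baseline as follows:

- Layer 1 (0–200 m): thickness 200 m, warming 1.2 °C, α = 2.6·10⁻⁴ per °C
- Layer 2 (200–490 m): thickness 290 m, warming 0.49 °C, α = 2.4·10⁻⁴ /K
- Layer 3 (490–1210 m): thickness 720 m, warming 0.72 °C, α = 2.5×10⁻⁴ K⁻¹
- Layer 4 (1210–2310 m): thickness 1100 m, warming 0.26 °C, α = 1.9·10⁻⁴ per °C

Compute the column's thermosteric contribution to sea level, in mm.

Layer 1: 1.2 × 200 × 2.6×10⁻⁴ = 0.06240 m
Layer 2: 0.49 × 290 × 2.4×10⁻⁴ = 0.034104 m
490–1210 m: 0.72 × 2.5×10⁻⁴ × 720 = 0.12960 m
Layer 4: 1.9×10⁻⁴ × 1100 × 0.26 = 0.05434 m
Δh = 0.06240 + 0.034104 + 0.12960 + 0.05434 = 0.280444 m

Δh = 280 mm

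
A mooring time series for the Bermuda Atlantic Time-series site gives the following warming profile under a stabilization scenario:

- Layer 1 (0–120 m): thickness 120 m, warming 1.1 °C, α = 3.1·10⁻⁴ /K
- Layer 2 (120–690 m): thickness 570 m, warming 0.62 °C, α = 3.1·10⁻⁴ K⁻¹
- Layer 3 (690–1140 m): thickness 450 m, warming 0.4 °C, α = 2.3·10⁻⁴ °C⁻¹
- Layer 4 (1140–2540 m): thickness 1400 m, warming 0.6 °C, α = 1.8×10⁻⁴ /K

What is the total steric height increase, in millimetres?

about 343 mm

1.1 × 3.1×10⁻⁴ × 120 = 0.04092 m
120–690 m: 3.1×10⁻⁴ × 0.62 × 570 = 0.109554 m
0.4 × 2.3×10⁻⁴ × 450 = 0.04140 m
Layer 4: 1400 × 1.8×10⁻⁴ × 0.6 = 0.15120 m
Δh = 0.04092 + 0.109554 + 0.04140 + 0.15120 = 0.343074 m ≈ 343 mm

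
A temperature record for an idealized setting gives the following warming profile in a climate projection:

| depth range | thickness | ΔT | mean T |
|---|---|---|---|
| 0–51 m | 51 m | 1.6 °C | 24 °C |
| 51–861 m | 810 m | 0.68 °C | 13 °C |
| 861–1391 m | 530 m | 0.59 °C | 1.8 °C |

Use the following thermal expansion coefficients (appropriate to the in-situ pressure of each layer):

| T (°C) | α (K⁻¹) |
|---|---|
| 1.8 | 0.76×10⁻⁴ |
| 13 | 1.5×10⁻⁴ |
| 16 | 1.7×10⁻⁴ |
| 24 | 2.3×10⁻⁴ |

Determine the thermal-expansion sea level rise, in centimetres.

Δh ≈ 12.5 cm

Layer 1 at 24 °C → α = 2.3×10⁻⁴ K⁻¹
Layer 2 at 13 °C → α = 1.5×10⁻⁴ K⁻¹
Layer 3 at 1.8 °C → α = 0.76×10⁻⁴ K⁻¹
0–51 m: 1.6 × 51 × 2.3×10⁻⁴ = 0.018768 m
0.68 × 810 × 1.5×10⁻⁴ = 0.08262 m
Layer 3: 0.59 × 0.76×10⁻⁴ × 530 = 0.0237652 m
Δh = 0.018768 + 0.08262 + 0.0237652 = 0.1251532 m ≈ 12.5 cm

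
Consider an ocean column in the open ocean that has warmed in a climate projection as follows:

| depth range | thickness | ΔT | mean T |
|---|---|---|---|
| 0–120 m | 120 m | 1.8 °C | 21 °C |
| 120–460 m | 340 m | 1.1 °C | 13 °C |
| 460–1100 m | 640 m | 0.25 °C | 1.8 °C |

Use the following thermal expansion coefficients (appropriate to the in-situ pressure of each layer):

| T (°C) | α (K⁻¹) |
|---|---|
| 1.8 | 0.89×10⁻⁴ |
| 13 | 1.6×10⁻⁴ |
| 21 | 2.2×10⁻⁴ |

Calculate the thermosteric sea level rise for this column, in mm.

Δh ≈ 120 mm

Layer 1 at 21 °C → α = 2.2×10⁻⁴ K⁻¹
Layer 2 at 13 °C → α = 1.6×10⁻⁴ K⁻¹
Layer 3 at 1.8 °C → α = 0.89×10⁻⁴ K⁻¹
2.2×10⁻⁴ × 1.8 × 120 = 0.04752 m
120–460 m: 340 × 1.1 × 1.6×10⁻⁴ = 0.05984 m
640 × 0.25 × 0.89×10⁻⁴ = 0.01424 m
Δh = 0.04752 + 0.05984 + 0.01424 = 0.12160 m ≈ 120 mm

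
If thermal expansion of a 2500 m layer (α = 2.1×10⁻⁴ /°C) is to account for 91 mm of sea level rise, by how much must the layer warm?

ΔT ≈ 0.173 K

ΔT = Δh/(αH) = 0.091 / (2.1×10⁻⁴ × 2500) ≈ 0.1733 K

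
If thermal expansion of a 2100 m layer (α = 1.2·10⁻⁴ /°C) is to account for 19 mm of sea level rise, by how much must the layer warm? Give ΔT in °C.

ΔT = Δh/(αH) = 0.019 / (1.2×10⁻⁴ × 2100) ≈ 0.07540 °C

ΔT ≈ 0.0754 °C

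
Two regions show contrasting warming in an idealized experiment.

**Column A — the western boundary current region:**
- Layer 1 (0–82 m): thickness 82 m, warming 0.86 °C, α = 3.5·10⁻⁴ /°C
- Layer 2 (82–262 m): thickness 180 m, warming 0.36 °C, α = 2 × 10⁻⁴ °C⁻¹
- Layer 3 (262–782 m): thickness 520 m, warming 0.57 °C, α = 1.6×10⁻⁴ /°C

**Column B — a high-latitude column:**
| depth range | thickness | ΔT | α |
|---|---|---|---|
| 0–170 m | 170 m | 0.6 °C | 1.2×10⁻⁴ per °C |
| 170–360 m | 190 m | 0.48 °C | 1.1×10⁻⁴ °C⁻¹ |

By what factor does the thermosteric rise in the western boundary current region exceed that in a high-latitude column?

3.8

A 0–82 m: 0.86 × 82 × 3.5×10⁻⁴ = 0.024682 m
A 82–262 m: 180 × 2×10⁻⁴ × 0.36 = 0.01296 m
A Layer 3: 520 × 1.6×10⁻⁴ × 0.57 = 0.047424 m
A total: 0.085066 m
B Layer 1: 0.6 × 170 × 1.2×10⁻⁴ = 0.01224 m
B 170–360 m: 0.48 × 1.1×10⁻⁴ × 190 = 0.010032 m
B total: 0.022272 m
Ratio: 0.085066 / 0.022272 ≈ 3.819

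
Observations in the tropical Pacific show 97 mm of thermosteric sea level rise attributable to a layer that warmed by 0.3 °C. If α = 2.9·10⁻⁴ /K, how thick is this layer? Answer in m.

1100 m

H = Δh/(αΔT) = 0.097 / (2.9×10⁻⁴ × 0.3) ≈ 1115 m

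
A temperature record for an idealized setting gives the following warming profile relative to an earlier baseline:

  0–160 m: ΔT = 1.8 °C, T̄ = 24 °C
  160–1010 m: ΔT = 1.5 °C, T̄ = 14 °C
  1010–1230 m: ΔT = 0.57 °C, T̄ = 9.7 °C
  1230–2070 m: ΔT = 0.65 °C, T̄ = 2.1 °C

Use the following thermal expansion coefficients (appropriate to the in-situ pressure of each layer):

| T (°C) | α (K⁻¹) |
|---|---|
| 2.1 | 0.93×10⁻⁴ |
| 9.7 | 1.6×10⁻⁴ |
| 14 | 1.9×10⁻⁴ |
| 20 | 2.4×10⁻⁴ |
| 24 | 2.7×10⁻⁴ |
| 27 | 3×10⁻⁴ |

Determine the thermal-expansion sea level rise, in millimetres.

Δh = 391 mm

Layer 1 at 24 °C → α = 2.7×10⁻⁴ K⁻¹
Layer 2 at 14 °C → α = 1.9×10⁻⁴ K⁻¹
Layer 3 at 9.7 °C → α = 1.6×10⁻⁴ K⁻¹
Layer 4 at 2.1 °C → α = 0.93×10⁻⁴ K⁻¹
1.8 × 160 × 2.7×10⁻⁴ = 0.07776 m
160–1010 m: 1.5 × 850 × 1.9×10⁻⁴ = 0.24225 m
0.57 × 1.6×10⁻⁴ × 220 = 0.020064 m
840 × 0.93×10⁻⁴ × 0.65 = 0.050778 m
Δh = 0.07776 + 0.24225 + 0.020064 + 0.050778 = 0.390852 m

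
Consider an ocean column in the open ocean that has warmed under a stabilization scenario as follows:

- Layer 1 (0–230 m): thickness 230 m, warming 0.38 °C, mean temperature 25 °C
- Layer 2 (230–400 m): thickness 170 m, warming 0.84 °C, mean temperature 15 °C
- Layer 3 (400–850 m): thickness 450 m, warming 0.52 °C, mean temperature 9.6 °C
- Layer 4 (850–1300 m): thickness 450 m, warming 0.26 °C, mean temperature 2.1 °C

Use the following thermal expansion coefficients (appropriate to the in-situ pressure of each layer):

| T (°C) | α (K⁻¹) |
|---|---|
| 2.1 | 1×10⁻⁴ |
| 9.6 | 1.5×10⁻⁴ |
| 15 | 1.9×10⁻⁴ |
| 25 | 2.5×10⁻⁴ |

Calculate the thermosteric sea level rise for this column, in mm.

about 95.8 mm

Layer 1 at 25 °C → α = 2.5×10⁻⁴ K⁻¹
Layer 2 at 15 °C → α = 1.9×10⁻⁴ K⁻¹
Layer 3 at 9.6 °C → α = 1.5×10⁻⁴ K⁻¹
Layer 4 at 2.1 °C → α = 1×10⁻⁴ K⁻¹
0–230 m: 0.38 × 2.5×10⁻⁴ × 230 = 0.02185 m
170 × 1.9×10⁻⁴ × 0.84 = 0.027132 m
0.52 × 450 × 1.5×10⁻⁴ = 0.03510 m
450 × 0.26 × 1×10⁻⁴ = 0.01170 m
Δh = 0.02185 + 0.027132 + 0.03510 + 0.01170 = 0.095782 m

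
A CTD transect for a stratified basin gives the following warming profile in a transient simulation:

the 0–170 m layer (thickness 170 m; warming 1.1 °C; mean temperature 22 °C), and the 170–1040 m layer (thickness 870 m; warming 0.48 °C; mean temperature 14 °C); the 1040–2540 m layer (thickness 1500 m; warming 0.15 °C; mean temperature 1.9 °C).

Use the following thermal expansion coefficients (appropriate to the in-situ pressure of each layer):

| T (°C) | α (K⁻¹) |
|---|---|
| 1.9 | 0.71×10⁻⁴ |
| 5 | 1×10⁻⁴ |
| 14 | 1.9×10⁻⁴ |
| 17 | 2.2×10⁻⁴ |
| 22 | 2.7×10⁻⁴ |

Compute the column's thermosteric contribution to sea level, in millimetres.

Layer 1 at 22 °C → α = 2.7×10⁻⁴ K⁻¹
Layer 2 at 14 °C → α = 1.9×10⁻⁴ K⁻¹
Layer 3 at 1.9 °C → α = 0.71×10⁻⁴ K⁻¹
Layer 1: 170 × 1.1 × 2.7×10⁻⁴ = 0.05049 m
Layer 2: 1.9×10⁻⁴ × 0.48 × 870 = 0.079344 m
Layer 3: 0.71×10⁻⁴ × 0.15 × 1500 = 0.015975 m
Δh = 0.05049 + 0.079344 + 0.015975 = 0.145809 m ≈ 146 mm

Δh ≈ 146 mm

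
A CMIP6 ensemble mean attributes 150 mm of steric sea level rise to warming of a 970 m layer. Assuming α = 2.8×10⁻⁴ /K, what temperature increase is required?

ΔT = Δh/(αH) = 0.15 / (2.8×10⁻⁴ × 970) ≈ 0.5523 K

ΔT ≈ 0.552 K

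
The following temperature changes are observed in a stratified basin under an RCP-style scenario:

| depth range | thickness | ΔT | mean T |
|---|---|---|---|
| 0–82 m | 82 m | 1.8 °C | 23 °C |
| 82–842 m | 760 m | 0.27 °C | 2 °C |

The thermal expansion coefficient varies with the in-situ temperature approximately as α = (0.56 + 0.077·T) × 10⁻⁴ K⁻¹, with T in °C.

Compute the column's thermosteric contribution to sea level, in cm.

4.9 cm of thermosteric rise

Layer 1: α = (0.56 + 0.077×23)×10⁻⁴ = 2.331×10⁻⁴ K⁻¹
Layer 2: α = (0.56 + 0.077×2)×10⁻⁴ = 0.714×10⁻⁴ K⁻¹
1.8 × 82 × 2.331×10⁻⁴ = 0.03440556 m
0.714×10⁻⁴ × 0.27 × 760 = 0.01465128 m
Δh = 0.03440556 + 0.01465128 = 0.04905684 m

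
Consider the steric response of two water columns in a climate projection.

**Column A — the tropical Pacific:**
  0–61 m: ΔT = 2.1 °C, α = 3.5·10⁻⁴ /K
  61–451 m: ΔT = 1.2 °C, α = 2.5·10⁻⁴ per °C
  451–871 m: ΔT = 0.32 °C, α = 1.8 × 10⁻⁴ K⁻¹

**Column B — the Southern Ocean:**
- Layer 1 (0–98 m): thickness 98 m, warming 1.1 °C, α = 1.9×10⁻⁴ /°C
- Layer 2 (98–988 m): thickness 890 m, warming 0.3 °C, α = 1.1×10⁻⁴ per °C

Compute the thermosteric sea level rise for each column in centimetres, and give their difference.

Δh_A ≈ 19 cm, Δh_B ≈ 5.0 cm; difference ≈ 14 cm

A Layer 1: 3.5×10⁻⁴ × 61 × 2.1 = 0.044835 m
A 61–451 m: 390 × 1.2 × 2.5×10⁻⁴ = 0.11700 m
A 1.8×10⁻⁴ × 420 × 0.32 = 0.024192 m
A total: 0.186027 m
B 0–98 m: 1.1 × 98 × 1.9×10⁻⁴ = 0.020482 m
B 890 × 1.1×10⁻⁴ × 0.3 = 0.02937 m
B total: 0.049852 m
Difference: 0.186027 − 0.049852 = 0.136175 m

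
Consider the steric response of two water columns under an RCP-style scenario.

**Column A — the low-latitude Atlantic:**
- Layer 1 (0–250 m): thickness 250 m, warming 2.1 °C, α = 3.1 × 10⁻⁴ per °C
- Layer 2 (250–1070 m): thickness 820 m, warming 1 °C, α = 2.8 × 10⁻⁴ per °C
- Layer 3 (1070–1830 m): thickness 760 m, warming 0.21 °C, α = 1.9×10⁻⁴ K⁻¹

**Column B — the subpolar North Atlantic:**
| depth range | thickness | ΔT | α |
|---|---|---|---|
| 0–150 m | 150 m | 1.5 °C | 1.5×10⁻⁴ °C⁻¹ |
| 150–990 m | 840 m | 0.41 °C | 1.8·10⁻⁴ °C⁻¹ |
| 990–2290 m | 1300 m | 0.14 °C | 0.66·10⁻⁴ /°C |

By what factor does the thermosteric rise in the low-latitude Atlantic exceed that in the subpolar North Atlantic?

A 0–250 m: 2.1 × 3.1×10⁻⁴ × 250 = 0.16275 m
A Layer 2: 1 × 820 × 2.8×10⁻⁴ = 0.22960 m
A 1070–1830 m: 760 × 0.21 × 1.9×10⁻⁴ = 0.030324 m
A total: 0.422674 m
B 1.5 × 1.5×10⁻⁴ × 150 = 0.03375 m
B 150–990 m: 840 × 1.8×10⁻⁴ × 0.41 = 0.061992 m
B 1300 × 0.14 × 0.66×10⁻⁴ = 0.012012 m
B total: 0.107754 m
Ratio: 0.422674 / 0.107754 ≈ 3.923

a factor of 3.9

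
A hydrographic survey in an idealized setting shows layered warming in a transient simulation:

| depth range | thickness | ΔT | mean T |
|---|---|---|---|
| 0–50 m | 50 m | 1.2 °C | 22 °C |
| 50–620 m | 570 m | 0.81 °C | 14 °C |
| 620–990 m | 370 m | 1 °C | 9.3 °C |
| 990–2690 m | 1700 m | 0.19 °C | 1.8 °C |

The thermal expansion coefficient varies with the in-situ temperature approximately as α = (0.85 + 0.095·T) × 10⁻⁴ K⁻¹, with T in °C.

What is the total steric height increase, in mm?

Δh ≈ 215 mm

Layer 1: α = (0.85 + 0.095×22)×10⁻⁴ = 2.94×10⁻⁴ K⁻¹
Layer 2: α = (0.85 + 0.095×14)×10⁻⁴ = 2.18×10⁻⁴ K⁻¹
Layer 3: α = (0.85 + 0.095×9.3)×10⁻⁴ = 1.7335×10⁻⁴ K⁻¹
Layer 4: α = (0.85 + 0.095×1.8)×10⁻⁴ = 1.021×10⁻⁴ K⁻¹
0–50 m: 1.2 × 50 × 2.94×10⁻⁴ = 0.01764 m
50–620 m: 570 × 2.18×10⁻⁴ × 0.81 = 0.1006506 m
1 × 370 × 1.7335×10⁻⁴ = 0.0641395 m
0.19 × 1700 × 1.021×10⁻⁴ = 0.0329783 m
Δh = 0.01764 + 0.1006506 + 0.0641395 + 0.0329783 = 0.2154084 m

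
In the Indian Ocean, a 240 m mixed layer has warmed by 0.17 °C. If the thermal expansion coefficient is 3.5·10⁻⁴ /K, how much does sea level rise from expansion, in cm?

Δh = 1.43 cm

Δh = αΔT·H = 3.5×10⁻⁴ × 0.17 × 240 = 0.01428 m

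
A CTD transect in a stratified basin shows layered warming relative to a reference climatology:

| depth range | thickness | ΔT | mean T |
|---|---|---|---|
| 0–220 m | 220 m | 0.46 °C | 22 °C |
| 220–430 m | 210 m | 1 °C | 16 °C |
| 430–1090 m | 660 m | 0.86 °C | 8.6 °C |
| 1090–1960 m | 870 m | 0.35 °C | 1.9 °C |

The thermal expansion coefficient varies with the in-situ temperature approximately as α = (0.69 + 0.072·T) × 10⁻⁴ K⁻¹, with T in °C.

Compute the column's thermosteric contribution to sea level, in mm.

Layer 1: α = (0.69 + 0.072×22)×10⁻⁴ = 2.274×10⁻⁴ K⁻¹
Layer 2: α = (0.69 + 0.072×16)×10⁻⁴ = 1.842×10⁻⁴ K⁻¹
Layer 3: α = (0.69 + 0.072×8.6)×10⁻⁴ = 1.3092×10⁻⁴ K⁻¹
Layer 4: α = (0.69 + 0.072×1.9)×10⁻⁴ = 0.8268×10⁻⁴ K⁻¹
220 × 2.274×10⁻⁴ × 0.46 = 0.02301288 m
220–430 m: 210 × 1 × 1.842×10⁻⁴ = 0.038682 m
0.86 × 1.3092×10⁻⁴ × 660 = 0.074310192 m
1090–1960 m: 0.35 × 0.8268×10⁻⁴ × 870 = 0.02517606 m
Δh = 0.02301288 + 0.038682 + 0.074310192 + 0.02517606 = 0.161181132 m

161 mm of thermosteric rise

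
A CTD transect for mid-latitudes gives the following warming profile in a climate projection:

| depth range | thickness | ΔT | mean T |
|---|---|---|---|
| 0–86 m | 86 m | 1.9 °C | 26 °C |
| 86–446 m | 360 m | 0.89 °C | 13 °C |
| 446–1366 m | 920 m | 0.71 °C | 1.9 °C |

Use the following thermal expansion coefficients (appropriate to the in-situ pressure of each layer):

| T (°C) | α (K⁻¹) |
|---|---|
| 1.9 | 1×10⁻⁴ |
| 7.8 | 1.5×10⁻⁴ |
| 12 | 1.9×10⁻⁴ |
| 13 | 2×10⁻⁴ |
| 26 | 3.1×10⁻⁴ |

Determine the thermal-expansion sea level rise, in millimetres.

180 mm of thermosteric rise

Layer 1 at 26 °C → α = 3.1×10⁻⁴ K⁻¹
Layer 2 at 13 °C → α = 2×10⁻⁴ K⁻¹
Layer 3 at 1.9 °C → α = 1×10⁻⁴ K⁻¹
Layer 1: 3.1×10⁻⁴ × 86 × 1.9 = 0.050654 m
0.89 × 2×10⁻⁴ × 360 = 0.06408 m
446–1366 m: 0.71 × 920 × 1×10⁻⁴ = 0.06532 m
Δh = 0.050654 + 0.06408 + 0.06532 = 0.180054 m ≈ 180 mm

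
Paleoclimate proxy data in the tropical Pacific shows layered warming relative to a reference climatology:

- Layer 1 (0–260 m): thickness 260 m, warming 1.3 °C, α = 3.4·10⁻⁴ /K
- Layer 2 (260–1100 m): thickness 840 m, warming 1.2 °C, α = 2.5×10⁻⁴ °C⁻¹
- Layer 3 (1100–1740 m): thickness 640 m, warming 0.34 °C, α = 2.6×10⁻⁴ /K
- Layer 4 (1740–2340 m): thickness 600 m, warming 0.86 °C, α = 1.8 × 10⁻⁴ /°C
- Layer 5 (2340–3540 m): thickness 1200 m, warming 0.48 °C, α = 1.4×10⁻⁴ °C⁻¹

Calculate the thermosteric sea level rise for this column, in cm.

59.7 cm

1.3 × 3.4×10⁻⁴ × 260 = 0.11492 m
260–1100 m: 840 × 1.2 × 2.5×10⁻⁴ = 0.25200 m
0.34 × 640 × 2.6×10⁻⁴ = 0.056576 m
1740–2340 m: 0.86 × 600 × 1.8×10⁻⁴ = 0.09288 m
Layer 5: 1.4×10⁻⁴ × 1200 × 0.48 = 0.08064 m
Δh = 0.11492 + 0.25200 + 0.056576 + 0.09288 + 0.08064 = 0.597016 m ≈ 59.7 cm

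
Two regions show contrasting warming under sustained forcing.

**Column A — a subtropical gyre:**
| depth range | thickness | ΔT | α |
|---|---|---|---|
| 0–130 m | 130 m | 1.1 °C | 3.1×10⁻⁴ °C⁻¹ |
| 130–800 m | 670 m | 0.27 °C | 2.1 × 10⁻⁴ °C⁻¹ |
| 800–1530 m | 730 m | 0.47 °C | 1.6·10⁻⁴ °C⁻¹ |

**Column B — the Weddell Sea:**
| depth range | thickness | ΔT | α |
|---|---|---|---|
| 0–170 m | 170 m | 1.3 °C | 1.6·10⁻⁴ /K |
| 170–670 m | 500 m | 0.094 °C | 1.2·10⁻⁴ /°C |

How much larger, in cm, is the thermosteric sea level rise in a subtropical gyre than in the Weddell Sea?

A 0–130 m: 3.1×10⁻⁴ × 130 × 1.1 = 0.04433 m
A 0.27 × 670 × 2.1×10⁻⁴ = 0.037989 m
A 730 × 1.6×10⁻⁴ × 0.47 = 0.054896 m
A total: 0.137215 m
B Layer 1: 1.3 × 170 × 1.6×10⁻⁴ = 0.03536 m
B Layer 2: 0.094 × 500 × 1.2×10⁻⁴ = 0.00564 m
B total: 0.04100 m
Difference: 0.137215 − 0.04100 = 0.096215 m

9.62 cm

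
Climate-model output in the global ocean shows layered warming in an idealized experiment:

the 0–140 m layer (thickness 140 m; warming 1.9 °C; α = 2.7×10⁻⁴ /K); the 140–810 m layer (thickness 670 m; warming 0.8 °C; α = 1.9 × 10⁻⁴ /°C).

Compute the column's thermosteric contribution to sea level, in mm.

0–140 m: 1.9 × 140 × 2.7×10⁻⁴ = 0.07182 m
140–810 m: 1.9×10⁻⁴ × 670 × 0.8 = 0.10184 m
Δh = 0.07182 + 0.10184 = 0.17366 m ≈ 174 mm

Δh ≈ 174 mm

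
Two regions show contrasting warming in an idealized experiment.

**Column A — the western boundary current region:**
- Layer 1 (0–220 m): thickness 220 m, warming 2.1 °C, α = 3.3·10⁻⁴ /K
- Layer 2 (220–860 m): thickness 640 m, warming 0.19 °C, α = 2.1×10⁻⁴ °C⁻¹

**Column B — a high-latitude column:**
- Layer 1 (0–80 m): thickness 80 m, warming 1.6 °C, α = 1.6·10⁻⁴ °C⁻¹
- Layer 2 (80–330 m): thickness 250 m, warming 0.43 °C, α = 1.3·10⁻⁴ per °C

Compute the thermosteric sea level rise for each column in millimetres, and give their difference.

Δh_A ≈ 178 mm, Δh_B ≈ 34.5 mm; difference ≈ 144 mm

A 2.1 × 3.3×10⁻⁴ × 220 = 0.15246 m
A 220–860 m: 2.1×10⁻⁴ × 0.19 × 640 = 0.025536 m
A total: 0.177996 m
B 80 × 1.6 × 1.6×10⁻⁴ = 0.02048 m
B 0.43 × 1.3×10⁻⁴ × 250 = 0.013975 m
B total: 0.034455 m
Difference: 0.177996 − 0.034455 = 0.143541 m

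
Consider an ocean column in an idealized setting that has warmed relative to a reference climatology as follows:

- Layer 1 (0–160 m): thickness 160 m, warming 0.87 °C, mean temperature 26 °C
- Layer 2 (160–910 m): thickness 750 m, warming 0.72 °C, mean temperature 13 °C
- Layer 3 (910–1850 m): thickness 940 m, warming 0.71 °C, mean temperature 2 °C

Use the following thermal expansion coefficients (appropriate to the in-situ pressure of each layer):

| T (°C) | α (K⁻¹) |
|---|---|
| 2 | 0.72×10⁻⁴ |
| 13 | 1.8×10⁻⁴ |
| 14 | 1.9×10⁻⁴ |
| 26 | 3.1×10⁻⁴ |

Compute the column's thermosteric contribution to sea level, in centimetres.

Δh = 18.8 cm

Layer 1 at 26 °C → α = 3.1×10⁻⁴ K⁻¹
Layer 2 at 13 °C → α = 1.8×10⁻⁴ K⁻¹
Layer 3 at 2 °C → α = 0.72×10⁻⁴ K⁻¹
0–160 m: 160 × 0.87 × 3.1×10⁻⁴ = 0.043152 m
750 × 1.8×10⁻⁴ × 0.72 = 0.09720 m
940 × 0.72×10⁻⁴ × 0.71 = 0.0480528 m
Δh = 0.043152 + 0.09720 + 0.0480528 = 0.1884048 m ≈ 18.8 cm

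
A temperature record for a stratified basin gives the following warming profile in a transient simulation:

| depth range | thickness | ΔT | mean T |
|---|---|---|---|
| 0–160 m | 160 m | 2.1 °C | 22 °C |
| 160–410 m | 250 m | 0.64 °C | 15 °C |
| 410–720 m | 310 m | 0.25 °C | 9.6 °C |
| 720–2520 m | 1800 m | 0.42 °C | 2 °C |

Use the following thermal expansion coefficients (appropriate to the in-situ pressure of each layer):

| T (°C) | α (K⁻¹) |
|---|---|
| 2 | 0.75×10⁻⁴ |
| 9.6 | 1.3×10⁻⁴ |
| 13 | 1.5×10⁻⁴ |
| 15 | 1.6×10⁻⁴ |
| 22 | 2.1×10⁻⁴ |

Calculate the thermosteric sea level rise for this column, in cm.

16.3 cm

Layer 1 at 22 °C → α = 2.1×10⁻⁴ K⁻¹
Layer 2 at 15 °C → α = 1.6×10⁻⁴ K⁻¹
Layer 3 at 9.6 °C → α = 1.3×10⁻⁴ K⁻¹
Layer 4 at 2 °C → α = 0.75×10⁻⁴ K⁻¹
0–160 m: 2.1 × 160 × 2.1×10⁻⁴ = 0.07056 m
Layer 2: 0.64 × 1.6×10⁻⁴ × 250 = 0.02560 m
410–720 m: 0.25 × 1.3×10⁻⁴ × 310 = 0.010075 m
720–2520 m: 1800 × 0.42 × 0.75×10⁻⁴ = 0.05670 m
Δh = 0.07056 + 0.02560 + 0.010075 + 0.05670 = 0.162935 m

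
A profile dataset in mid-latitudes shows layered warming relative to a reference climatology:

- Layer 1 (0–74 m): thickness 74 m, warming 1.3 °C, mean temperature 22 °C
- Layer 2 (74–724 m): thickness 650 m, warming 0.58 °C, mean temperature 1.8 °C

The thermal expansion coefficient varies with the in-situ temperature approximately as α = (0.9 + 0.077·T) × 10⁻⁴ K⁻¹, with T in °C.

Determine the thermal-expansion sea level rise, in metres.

Layer 1: α = (0.9 + 0.077×22)×10⁻⁴ = 2.594×10⁻⁴ K⁻¹
Layer 2: α = (0.9 + 0.077×1.8)×10⁻⁴ = 1.0386×10⁻⁴ K⁻¹
0–74 m: 74 × 1.3 × 2.594×10⁻⁴ = 0.02495428 m
Layer 2: 650 × 0.58 × 1.0386×10⁻⁴ = 0.03915522 m
Δh = 0.02495428 + 0.03915522 = 0.0641095 m

Δh = 0.0641 m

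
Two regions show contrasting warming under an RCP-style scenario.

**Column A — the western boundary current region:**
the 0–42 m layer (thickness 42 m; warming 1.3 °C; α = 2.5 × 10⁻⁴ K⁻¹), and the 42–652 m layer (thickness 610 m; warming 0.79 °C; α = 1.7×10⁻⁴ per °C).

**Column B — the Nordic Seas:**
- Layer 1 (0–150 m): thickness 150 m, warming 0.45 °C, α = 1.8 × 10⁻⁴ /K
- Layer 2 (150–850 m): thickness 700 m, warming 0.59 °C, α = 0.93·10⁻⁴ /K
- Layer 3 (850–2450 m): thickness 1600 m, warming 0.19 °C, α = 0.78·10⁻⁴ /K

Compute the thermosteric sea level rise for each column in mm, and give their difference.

A Layer 1: 2.5×10⁻⁴ × 1.3 × 42 = 0.01365 m
A 610 × 1.7×10⁻⁴ × 0.79 = 0.081923 m
A total: 0.095573 m
B 0–150 m: 0.45 × 1.8×10⁻⁴ × 150 = 0.01215 m
B 0.59 × 0.93×10⁻⁴ × 700 = 0.038409 m
B 850–2450 m: 0.19 × 1600 × 0.78×10⁻⁴ = 0.023712 m
B total: 0.074271 m
Difference: 0.095573 − 0.074271 = 0.021302 m

A: 95.6 mm; B: 74.3 mm; difference 21.3 mm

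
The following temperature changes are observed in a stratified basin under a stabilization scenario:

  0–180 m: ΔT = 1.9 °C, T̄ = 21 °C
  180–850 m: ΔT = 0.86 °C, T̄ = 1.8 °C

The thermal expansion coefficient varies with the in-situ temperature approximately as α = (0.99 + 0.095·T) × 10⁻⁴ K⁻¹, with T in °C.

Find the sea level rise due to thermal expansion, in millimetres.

Layer 1: α = (0.99 + 0.095×21)×10⁻⁴ = 2.985×10⁻⁴ K⁻¹
Layer 2: α = (0.99 + 0.095×1.8)×10⁻⁴ = 1.161×10⁻⁴ K⁻¹
Layer 1: 2.985×10⁻⁴ × 180 × 1.9 = 0.102087 m
Layer 2: 1.161×10⁻⁴ × 0.86 × 670 = 0.06689682 m
Δh = 0.102087 + 0.06689682 = 0.16898382 m ≈ 169 mm

169 mm of thermosteric rise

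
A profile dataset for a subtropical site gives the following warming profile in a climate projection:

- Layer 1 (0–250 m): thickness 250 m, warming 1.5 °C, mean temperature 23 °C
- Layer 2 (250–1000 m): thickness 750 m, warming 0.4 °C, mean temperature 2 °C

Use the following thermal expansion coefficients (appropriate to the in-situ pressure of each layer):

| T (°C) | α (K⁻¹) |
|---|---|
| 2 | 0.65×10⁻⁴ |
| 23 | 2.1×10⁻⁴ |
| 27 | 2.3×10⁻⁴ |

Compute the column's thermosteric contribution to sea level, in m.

0.0983 m

Layer 1 at 23 °C → α = 2.1×10⁻⁴ K⁻¹
Layer 2 at 2 °C → α = 0.65×10⁻⁴ K⁻¹
250 × 1.5 × 2.1×10⁻⁴ = 0.07875 m
Layer 2: 0.4 × 750 × 0.65×10⁻⁴ = 0.01950 m
Δh = 0.07875 + 0.01950 = 0.09825 m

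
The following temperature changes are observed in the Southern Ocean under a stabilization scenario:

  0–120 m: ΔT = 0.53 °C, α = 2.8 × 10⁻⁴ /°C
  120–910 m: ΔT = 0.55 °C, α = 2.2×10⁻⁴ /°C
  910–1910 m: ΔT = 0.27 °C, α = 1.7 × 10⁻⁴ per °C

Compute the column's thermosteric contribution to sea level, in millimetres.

about 159 mm

Layer 1: 120 × 0.53 × 2.8×10⁻⁴ = 0.017808 m
120–910 m: 0.55 × 2.2×10⁻⁴ × 790 = 0.09559 m
Layer 3: 1000 × 0.27 × 1.7×10⁻⁴ = 0.04590 m
Δh = 0.017808 + 0.09559 + 0.04590 = 0.159298 m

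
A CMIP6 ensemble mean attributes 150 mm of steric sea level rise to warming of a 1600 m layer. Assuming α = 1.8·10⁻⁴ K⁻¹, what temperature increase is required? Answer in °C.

ΔT = Δh/(αH) = 0.15 / (1.8×10⁻⁴ × 1600) ≈ 0.5208 °C

about 0.52 °C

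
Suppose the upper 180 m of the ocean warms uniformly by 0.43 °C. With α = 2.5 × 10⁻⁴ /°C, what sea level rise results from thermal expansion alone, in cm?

Δh = αΔT·H = 2.5×10⁻⁴ × 0.43 × 180 = 0.01935 m

Δh = 1.94 cm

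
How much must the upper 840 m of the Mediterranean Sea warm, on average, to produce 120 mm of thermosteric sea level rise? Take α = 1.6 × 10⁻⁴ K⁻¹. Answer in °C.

0.893 °C

ΔT = Δh/(αH) = 0.12 / (1.6×10⁻⁴ × 840) ≈ 0.8929 °C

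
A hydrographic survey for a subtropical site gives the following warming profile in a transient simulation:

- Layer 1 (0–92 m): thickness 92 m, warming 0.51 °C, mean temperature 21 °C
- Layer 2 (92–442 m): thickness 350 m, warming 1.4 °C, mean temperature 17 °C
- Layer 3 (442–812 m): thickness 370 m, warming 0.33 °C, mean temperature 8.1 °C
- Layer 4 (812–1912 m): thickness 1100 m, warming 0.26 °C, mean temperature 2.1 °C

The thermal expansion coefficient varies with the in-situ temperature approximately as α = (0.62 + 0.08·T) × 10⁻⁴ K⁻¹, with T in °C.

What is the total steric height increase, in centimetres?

Layer 1: α = (0.62 + 0.08×21)×10⁻⁴ = 2.3×10⁻⁴ K⁻¹
Layer 2: α = (0.62 + 0.08×17)×10⁻⁴ = 1.98×10⁻⁴ K⁻¹
Layer 3: α = (0.62 + 0.08×8.1)×10⁻⁴ = 1.268×10⁻⁴ K⁻¹
Layer 4: α = (0.62 + 0.08×2.1)×10⁻⁴ = 0.788×10⁻⁴ K⁻¹
Layer 1: 0.51 × 2.3×10⁻⁴ × 92 = 0.0107916 m
1.4 × 1.98×10⁻⁴ × 350 = 0.09702 m
0.33 × 370 × 1.268×10⁻⁴ = 0.01548228 m
812–1912 m: 1100 × 0.26 × 0.788×10⁻⁴ = 0.0225368 m
Δh = 0.0107916 + 0.09702 + 0.01548228 + 0.0225368 = 0.14583068 m ≈ 14.6 cm

Δh = 14.6 cm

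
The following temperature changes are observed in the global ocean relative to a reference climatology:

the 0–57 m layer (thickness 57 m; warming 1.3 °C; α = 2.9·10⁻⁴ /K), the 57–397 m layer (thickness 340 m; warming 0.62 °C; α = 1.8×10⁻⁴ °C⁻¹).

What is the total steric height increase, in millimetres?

1.3 × 2.9×10⁻⁴ × 57 = 0.021489 m
Layer 2: 1.8×10⁻⁴ × 340 × 0.62 = 0.037944 m
Δh = 0.021489 + 0.037944 = 0.059433 m ≈ 59 mm

Δh ≈ 59 mm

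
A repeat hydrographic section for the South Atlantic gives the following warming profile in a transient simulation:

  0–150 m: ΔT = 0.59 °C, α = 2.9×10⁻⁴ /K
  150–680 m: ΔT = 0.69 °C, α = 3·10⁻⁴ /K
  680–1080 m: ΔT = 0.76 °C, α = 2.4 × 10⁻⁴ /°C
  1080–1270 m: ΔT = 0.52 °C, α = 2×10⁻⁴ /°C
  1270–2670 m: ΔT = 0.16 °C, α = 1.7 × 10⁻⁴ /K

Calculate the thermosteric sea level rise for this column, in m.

about 0.27 m

Layer 1: 150 × 2.9×10⁻⁴ × 0.59 = 0.025665 m
Layer 2: 0.69 × 3×10⁻⁴ × 530 = 0.10971 m
680–1080 m: 0.76 × 400 × 2.4×10⁻⁴ = 0.07296 m
1080–1270 m: 0.52 × 2×10⁻⁴ × 190 = 0.01976 m
1270–2670 m: 0.16 × 1.7×10⁻⁴ × 1400 = 0.03808 m
Δh = 0.025665 + 0.10971 + 0.07296 + 0.01976 + 0.03808 = 0.266175 m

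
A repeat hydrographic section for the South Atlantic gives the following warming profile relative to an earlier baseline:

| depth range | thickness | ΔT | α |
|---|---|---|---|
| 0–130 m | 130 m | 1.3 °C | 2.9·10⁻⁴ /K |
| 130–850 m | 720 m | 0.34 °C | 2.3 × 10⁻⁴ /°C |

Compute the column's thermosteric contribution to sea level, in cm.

130 × 1.3 × 2.9×10⁻⁴ = 0.04901 m
Layer 2: 720 × 0.34 × 2.3×10⁻⁴ = 0.056304 m
Δh = 0.04901 + 0.056304 = 0.105314 m ≈ 10.5 cm

10.5 cm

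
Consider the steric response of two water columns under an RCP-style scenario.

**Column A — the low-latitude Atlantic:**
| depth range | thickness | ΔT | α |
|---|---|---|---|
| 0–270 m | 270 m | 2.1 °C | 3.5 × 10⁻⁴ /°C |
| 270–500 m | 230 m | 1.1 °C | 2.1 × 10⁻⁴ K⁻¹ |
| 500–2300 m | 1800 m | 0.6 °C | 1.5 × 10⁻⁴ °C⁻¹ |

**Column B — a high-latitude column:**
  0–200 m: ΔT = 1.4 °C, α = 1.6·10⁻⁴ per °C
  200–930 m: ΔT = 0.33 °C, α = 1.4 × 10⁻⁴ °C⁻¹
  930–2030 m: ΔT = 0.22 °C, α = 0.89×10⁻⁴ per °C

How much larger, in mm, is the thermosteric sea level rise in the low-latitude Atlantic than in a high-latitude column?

A Layer 1: 270 × 3.5×10⁻⁴ × 2.1 = 0.19845 m
A Layer 2: 230 × 2.1×10⁻⁴ × 1.1 = 0.05313 m
A 0.6 × 1800 × 1.5×10⁻⁴ = 0.16200 m
A total: 0.41358 m
B 200 × 1.4 × 1.6×10⁻⁴ = 0.04480 m
B Layer 2: 0.33 × 1.4×10⁻⁴ × 730 = 0.033726 m
B 1100 × 0.89×10⁻⁴ × 0.22 = 0.021538 m
B total: 0.100064 m
Difference: 0.41358 − 0.100064 = 0.313516 m

310 mm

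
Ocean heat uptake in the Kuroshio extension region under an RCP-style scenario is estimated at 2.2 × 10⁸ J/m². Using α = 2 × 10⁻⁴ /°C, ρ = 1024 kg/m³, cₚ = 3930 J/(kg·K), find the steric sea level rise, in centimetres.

Δh = αQ/(ρcₚ) = 2×10⁻⁴ × 2.2×10⁸ / (1024 × 3930) ≈ 0.010934 m

1.1 cm of thermosteric rise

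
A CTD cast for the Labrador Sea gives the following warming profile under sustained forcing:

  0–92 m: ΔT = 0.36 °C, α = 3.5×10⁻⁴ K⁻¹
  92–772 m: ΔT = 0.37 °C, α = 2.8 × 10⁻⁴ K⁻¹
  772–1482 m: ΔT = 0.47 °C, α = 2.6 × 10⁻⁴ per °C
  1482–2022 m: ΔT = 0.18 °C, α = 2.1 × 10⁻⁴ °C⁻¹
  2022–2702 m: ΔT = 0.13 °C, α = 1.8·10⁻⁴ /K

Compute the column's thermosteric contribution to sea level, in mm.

about 205 mm

Layer 1: 0.36 × 92 × 3.5×10⁻⁴ = 0.011592 m
Layer 2: 680 × 0.37 × 2.8×10⁻⁴ = 0.070448 m
0.47 × 710 × 2.6×10⁻⁴ = 0.086762 m
540 × 0.18 × 2.1×10⁻⁴ = 0.020412 m
1.8×10⁻⁴ × 0.13 × 680 = 0.015912 m
Δh = 0.011592 + 0.070448 + 0.086762 + 0.020412 + 0.015912 = 0.205126 m ≈ 205 mm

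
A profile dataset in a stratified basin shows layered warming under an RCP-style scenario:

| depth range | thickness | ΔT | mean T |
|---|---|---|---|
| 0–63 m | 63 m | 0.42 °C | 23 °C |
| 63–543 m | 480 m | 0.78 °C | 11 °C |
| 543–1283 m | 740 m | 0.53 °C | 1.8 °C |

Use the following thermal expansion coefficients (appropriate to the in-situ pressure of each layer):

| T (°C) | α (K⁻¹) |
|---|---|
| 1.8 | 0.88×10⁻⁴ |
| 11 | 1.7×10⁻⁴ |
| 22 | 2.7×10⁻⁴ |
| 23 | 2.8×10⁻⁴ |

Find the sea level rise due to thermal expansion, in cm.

Layer 1 at 23 °C → α = 2.8×10⁻⁴ K⁻¹
Layer 2 at 11 °C → α = 1.7×10⁻⁴ K⁻¹
Layer 3 at 1.8 °C → α = 0.88×10⁻⁴ K⁻¹
63 × 2.8×10⁻⁴ × 0.42 = 0.0074088 m
Layer 2: 1.7×10⁻⁴ × 0.78 × 480 = 0.063648 m
0.88×10⁻⁴ × 740 × 0.53 = 0.0345136 m
Δh = 0.0074088 + 0.063648 + 0.0345136 = 0.1055704 m ≈ 10.6 cm

10.6 cm of thermosteric rise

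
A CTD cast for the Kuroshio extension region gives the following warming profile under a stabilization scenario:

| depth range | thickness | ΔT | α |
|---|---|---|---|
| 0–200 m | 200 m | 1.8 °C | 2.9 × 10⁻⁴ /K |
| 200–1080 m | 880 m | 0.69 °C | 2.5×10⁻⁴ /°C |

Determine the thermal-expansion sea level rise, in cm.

Δh = 25.6 cm

2.9×10⁻⁴ × 200 × 1.8 = 0.10440 m
Layer 2: 2.5×10⁻⁴ × 0.69 × 880 = 0.15180 m
Δh = 0.10440 + 0.15180 = 0.25620 m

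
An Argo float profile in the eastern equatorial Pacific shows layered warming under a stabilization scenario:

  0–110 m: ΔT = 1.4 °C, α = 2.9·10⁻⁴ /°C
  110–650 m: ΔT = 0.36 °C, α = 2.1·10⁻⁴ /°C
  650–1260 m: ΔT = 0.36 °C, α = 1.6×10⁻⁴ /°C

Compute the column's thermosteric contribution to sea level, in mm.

Layer 1: 110 × 1.4 × 2.9×10⁻⁴ = 0.04466 m
2.1×10⁻⁴ × 540 × 0.36 = 0.040824 m
650–1260 m: 0.36 × 610 × 1.6×10⁻⁴ = 0.035136 m
Δh = 0.04466 + 0.040824 + 0.035136 = 0.12062 m

121 mm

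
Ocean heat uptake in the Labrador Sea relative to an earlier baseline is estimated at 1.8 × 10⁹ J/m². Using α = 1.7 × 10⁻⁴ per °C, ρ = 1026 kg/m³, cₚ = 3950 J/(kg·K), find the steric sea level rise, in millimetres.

Δh = αQ/(ρcₚ) = 1.7×10⁻⁴ × 1.8×10⁹ / (1026 × 3950) ≈ 0.075505 m

76 mm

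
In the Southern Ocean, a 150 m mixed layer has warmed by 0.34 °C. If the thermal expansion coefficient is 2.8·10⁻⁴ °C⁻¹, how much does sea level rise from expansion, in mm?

Δh = αΔT·H = 2.8×10⁻⁴ × 0.34 × 150 = 0.01428 m

14.3 mm of thermosteric rise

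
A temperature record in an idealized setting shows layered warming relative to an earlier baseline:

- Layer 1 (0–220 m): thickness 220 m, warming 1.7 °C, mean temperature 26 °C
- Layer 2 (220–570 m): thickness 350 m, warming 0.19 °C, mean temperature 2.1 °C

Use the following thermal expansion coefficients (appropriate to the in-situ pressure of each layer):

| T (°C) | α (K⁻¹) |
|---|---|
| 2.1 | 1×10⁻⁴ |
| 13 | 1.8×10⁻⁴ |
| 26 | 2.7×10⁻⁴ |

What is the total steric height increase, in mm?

Layer 1 at 26 °C → α = 2.7×10⁻⁴ K⁻¹
Layer 2 at 2.1 °C → α = 1×10⁻⁴ K⁻¹
Layer 1: 220 × 2.7×10⁻⁴ × 1.7 = 0.10098 m
Layer 2: 1×10⁻⁴ × 350 × 0.19 = 0.00665 m
Δh = 0.10098 + 0.00665 = 0.10763 m ≈ 110 mm

Δh = 110 mm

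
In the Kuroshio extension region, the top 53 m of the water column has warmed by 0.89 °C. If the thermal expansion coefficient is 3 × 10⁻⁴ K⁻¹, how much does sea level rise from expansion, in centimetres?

Δh = αΔT·H = 3×10⁻⁴ × 0.89 × 53 = 0.014151 m

Δh = 1.42 cm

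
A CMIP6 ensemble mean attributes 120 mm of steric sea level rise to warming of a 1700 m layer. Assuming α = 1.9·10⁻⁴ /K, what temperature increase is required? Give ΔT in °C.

ΔT ≈ 0.37 °C

ΔT = Δh/(αH) = 0.12 / (1.9×10⁻⁴ × 1700) ≈ 0.3715 °C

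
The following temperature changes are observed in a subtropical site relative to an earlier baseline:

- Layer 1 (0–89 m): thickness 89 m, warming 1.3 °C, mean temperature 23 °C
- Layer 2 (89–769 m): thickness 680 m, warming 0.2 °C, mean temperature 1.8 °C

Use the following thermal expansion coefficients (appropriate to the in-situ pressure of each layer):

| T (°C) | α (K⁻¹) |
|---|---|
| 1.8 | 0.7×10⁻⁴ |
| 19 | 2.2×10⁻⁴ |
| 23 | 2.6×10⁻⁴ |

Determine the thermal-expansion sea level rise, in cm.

Layer 1 at 23 °C → α = 2.6×10⁻⁴ K⁻¹
Layer 2 at 1.8 °C → α = 0.7×10⁻⁴ K⁻¹
Layer 1: 2.6×10⁻⁴ × 89 × 1.3 = 0.030082 m
0.2 × 0.7×10⁻⁴ × 680 = 0.00952 m
Δh = 0.030082 + 0.00952 = 0.039602 m

Δh = 3.96 cm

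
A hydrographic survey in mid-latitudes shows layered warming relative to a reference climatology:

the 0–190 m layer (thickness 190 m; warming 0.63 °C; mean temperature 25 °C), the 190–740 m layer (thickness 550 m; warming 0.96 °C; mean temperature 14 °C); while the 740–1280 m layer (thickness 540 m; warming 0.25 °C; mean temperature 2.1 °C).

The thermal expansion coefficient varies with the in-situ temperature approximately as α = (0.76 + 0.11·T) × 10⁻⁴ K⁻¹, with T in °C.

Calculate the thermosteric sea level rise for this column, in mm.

180 mm

Layer 1: α = (0.76 + 0.11×25)×10⁻⁴ = 3.51×10⁻⁴ K⁻¹
Layer 2: α = (0.76 + 0.11×14)×10⁻⁴ = 2.3×10⁻⁴ K⁻¹
Layer 3: α = (0.76 + 0.11×2.1)×10⁻⁴ = 0.991×10⁻⁴ K⁻¹
3.51×10⁻⁴ × 0.63 × 190 = 0.0420147 m
190–740 m: 2.3×10⁻⁴ × 550 × 0.96 = 0.12144 m
Layer 3: 0.25 × 0.991×10⁻⁴ × 540 = 0.0133785 m
Δh = 0.0420147 + 0.12144 + 0.0133785 = 0.1768332 m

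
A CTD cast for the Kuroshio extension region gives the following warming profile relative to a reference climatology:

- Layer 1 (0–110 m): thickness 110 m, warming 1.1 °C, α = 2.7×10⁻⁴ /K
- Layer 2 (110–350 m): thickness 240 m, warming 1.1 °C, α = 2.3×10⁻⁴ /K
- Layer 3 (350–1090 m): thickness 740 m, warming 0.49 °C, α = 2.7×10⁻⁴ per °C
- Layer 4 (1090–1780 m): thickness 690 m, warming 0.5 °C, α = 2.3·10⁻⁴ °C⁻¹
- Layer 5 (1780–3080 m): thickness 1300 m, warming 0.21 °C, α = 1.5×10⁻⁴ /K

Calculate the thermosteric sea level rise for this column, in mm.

about 312 mm

1.1 × 110 × 2.7×10⁻⁴ = 0.03267 m
Layer 2: 1.1 × 240 × 2.3×10⁻⁴ = 0.06072 m
Layer 3: 0.49 × 740 × 2.7×10⁻⁴ = 0.097902 m
Layer 4: 0.5 × 690 × 2.3×10⁻⁴ = 0.07935 m
Layer 5: 1300 × 1.5×10⁻⁴ × 0.21 = 0.04095 m
Δh = 0.03267 + 0.06072 + 0.097902 + 0.07935 + 0.04095 = 0.311592 m ≈ 312 mm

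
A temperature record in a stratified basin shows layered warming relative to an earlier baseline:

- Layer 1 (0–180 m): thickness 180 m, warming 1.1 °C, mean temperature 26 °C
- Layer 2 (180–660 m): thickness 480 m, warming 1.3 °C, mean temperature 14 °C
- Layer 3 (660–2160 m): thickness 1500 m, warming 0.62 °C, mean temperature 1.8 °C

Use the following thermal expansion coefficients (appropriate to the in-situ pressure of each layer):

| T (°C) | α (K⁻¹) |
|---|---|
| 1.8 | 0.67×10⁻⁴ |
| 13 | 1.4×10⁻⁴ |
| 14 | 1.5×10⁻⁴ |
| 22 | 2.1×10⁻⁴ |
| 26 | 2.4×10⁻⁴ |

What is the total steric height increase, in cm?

Layer 1 at 26 °C → α = 2.4×10⁻⁴ K⁻¹
Layer 2 at 14 °C → α = 1.5×10⁻⁴ K⁻¹
Layer 3 at 1.8 °C → α = 0.67×10⁻⁴ K⁻¹
Layer 1: 2.4×10⁻⁴ × 1.1 × 180 = 0.04752 m
180–660 m: 1.3 × 1.5×10⁻⁴ × 480 = 0.09360 m
660–2160 m: 0.67×10⁻⁴ × 0.62 × 1500 = 0.06231 m
Δh = 0.04752 + 0.09360 + 0.06231 = 0.20343 m ≈ 20.3 cm

Δh = 20.3 cm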